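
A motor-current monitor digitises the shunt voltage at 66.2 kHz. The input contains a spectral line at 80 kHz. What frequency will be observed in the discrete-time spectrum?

13.8 kHz

80 kHz mod fs = 13.8 kHz.
13.8 kHz ≤ fs/2 = 33.1 kHz, appears at 13.8 kHz.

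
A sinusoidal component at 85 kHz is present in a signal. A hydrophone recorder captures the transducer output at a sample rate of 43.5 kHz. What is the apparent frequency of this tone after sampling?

85 kHz mod fs = 41.5 kHz.
41.5 kHz > fs/2 = 21.75 kHz, folds to fs − 41.5 kHz = 2 kHz.

2 kHz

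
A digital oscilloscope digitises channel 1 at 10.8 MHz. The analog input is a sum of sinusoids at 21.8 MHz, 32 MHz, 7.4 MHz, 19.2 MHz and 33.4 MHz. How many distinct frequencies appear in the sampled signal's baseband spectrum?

5

fs/2 = 5.4 MHz.
21.8 MHz mod fs = 0.2 MHz.
0.2 MHz ≤ fs/2 = 5.4 MHz, appears at 0.2 MHz.
32 MHz mod fs = 10.4 MHz.
10.4 MHz > fs/2 = 5.4 MHz, folds to fs − 10.4 MHz = 0.4 MHz.
7.4 MHz > fs/2 = 5.4 MHz, folds to fs − 7.4 MHz = 3.4 MHz.
19.2 MHz mod fs = 8.4 MHz.
8.4 MHz > fs/2 = 5.4 MHz, folds to fs − 8.4 MHz = 2.4 MHz.
33.4 MHz mod fs = 1 MHz.
1 MHz ≤ fs/2 = 5.4 MHz, appears at 1 MHz.
Distinct values: {0.2 MHz, 0.4 MHz, 1 MHz, 2.4 MHz, 3.4 MHz} → 5.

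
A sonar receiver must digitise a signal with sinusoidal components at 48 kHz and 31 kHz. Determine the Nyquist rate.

Highest-frequency component: 48 kHz.
Nyquist rate = 2 × 48 kHz = 96 kHz.

96 kHz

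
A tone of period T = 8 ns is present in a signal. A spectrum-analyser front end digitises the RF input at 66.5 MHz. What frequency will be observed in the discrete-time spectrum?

T = 8 ns → f = 1/T = 125 MHz.
125 MHz mod fs = 58.5 MHz.
58.5 MHz > fs/2 = 33.25 MHz, folds to fs − 58.5 MHz = 8 MHz.

8 MHz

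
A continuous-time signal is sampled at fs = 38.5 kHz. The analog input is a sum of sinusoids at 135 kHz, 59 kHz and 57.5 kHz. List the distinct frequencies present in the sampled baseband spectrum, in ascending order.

18 kHz, 19 kHz

fs/2 = 19.25 kHz.
135 kHz mod fs = 19.5 kHz.
19.5 kHz > fs/2 = 19.25 kHz, folds to fs − 19.5 kHz = 19 kHz.
59 kHz mod fs = 20.5 kHz.
20.5 kHz > fs/2 = 19.25 kHz, folds to fs − 20.5 kHz = 18 kHz.
57.5 kHz mod fs = 19 kHz.
19 kHz ≤ fs/2 = 19.25 kHz, appears at 19 kHz.
Distinct values: {18 kHz, 19 kHz}.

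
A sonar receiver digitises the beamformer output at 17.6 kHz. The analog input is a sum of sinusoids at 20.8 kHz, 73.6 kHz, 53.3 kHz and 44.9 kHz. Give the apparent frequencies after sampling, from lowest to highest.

fs/2 = 8.8 kHz.
20.8 kHz mod fs = 3.2 kHz.
3.2 kHz ≤ fs/2 = 8.8 kHz, appears at 3.2 kHz.
73.6 kHz mod fs = 3.2 kHz.
3.2 kHz ≤ fs/2 = 8.8 kHz, appears at 3.2 kHz.
53.3 kHz mod fs = 0.5 kHz.
0.5 kHz ≤ fs/2 = 8.8 kHz, appears at 0.5 kHz.
44.9 kHz mod fs = 9.7 kHz.
9.7 kHz > fs/2 = 8.8 kHz, folds to fs − 9.7 kHz = 7.9 kHz.
Distinct values: {0.5 kHz, 3.2 kHz, 7.9 kHz}.

0.5 kHz, 3.2 kHz, 7.9 kHz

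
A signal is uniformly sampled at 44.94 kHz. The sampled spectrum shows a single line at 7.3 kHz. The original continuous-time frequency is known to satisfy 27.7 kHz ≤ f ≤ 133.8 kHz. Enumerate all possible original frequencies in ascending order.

Frequencies that alias to 7.3 kHz are k·fs ± 7.3 kHz for integer k ≥ 0.
k=0: 7.3 kHz.
k=1: 37.64 kHz, 52.24 kHz.
k=2: 82.58 kHz, 97.18 kHz.
k=3: 127.52 kHz, 142.12 kHz.
k=4: 172.46 kHz, 187.06 kHz.
Within [27.7 kHz, 133.8 kHz]: 37.64 kHz, 52.24 kHz, 82.58 kHz, 97.18 kHz, 127.52 kHz.

37.64 kHz, 52.24 kHz, 82.58 kHz, 97.18 kHz, 127.52 kHz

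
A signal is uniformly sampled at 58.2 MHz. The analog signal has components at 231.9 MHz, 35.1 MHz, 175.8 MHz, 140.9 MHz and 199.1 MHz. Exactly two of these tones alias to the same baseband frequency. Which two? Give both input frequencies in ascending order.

140.9 MHz, 199.1 MHz

fs/2 = 29.1 MHz.
231.9 MHz mod fs = 57.3 MHz.
57.3 MHz > fs/2 = 29.1 MHz, folds to fs − 57.3 MHz = 0.9 MHz.
35.1 MHz > fs/2 = 29.1 MHz, folds to fs − 35.1 MHz = 23.1 MHz.
175.8 MHz mod fs = 1.2 MHz.
1.2 MHz ≤ fs/2 = 29.1 MHz, appears at 1.2 MHz.
140.9 MHz mod fs = 24.5 MHz.
24.5 MHz ≤ fs/2 = 29.1 MHz, appears at 24.5 MHz.
199.1 MHz mod fs = 24.5 MHz.
24.5 MHz ≤ fs/2 = 29.1 MHz, appears at 24.5 MHz.
140.9 MHz and 199.1 MHz both map to 24.5 MHz.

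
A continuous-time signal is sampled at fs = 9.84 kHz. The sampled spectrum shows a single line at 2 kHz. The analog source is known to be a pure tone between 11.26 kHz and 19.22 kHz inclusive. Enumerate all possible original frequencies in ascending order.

Frequencies that alias to 2 kHz are k·fs ± 2 kHz for integer k ≥ 0.
k=0: 2 kHz.
k=1: 7.84 kHz, 11.84 kHz.
k=2: 17.68 kHz, 21.68 kHz.
k=3: 27.52 kHz, 31.52 kHz.
Within [11.26 kHz, 19.22 kHz]: 11.84 kHz, 17.68 kHz.

11.84 kHz, 17.68 kHz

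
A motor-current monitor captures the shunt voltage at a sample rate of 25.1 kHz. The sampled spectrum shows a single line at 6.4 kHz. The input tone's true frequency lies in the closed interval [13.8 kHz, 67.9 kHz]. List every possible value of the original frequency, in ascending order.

18.7 kHz, 31.5 kHz, 43.8 kHz, 56.6 kHz

Frequencies that alias to 6.4 kHz are k·fs ± 6.4 kHz for integer k ≥ 0.
k=0: 6.4 kHz.
k=1: 18.7 kHz, 31.5 kHz.
k=2: 43.8 kHz, 56.6 kHz.
k=3: 68.9 kHz, 81.7 kHz.
Within [13.8 kHz, 67.9 kHz]: 18.7 kHz, 31.5 kHz, 43.8 kHz, 56.6 kHz.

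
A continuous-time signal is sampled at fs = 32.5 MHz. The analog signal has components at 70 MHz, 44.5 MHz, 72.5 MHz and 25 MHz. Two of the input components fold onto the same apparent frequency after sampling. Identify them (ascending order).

fs/2 = 16.25 MHz.
70 MHz mod fs = 5 MHz.
5 MHz ≤ fs/2 = 16.25 MHz, appears at 5 MHz.
44.5 MHz mod fs = 12 MHz.
12 MHz ≤ fs/2 = 16.25 MHz, appears at 12 MHz.
72.5 MHz mod fs = 7.5 MHz.
7.5 MHz ≤ fs/2 = 16.25 MHz, appears at 7.5 MHz.
25 MHz > fs/2 = 16.25 MHz, folds to fs − 25 MHz = 7.5 MHz.
25 MHz and 72.5 MHz both map to 7.5 MHz.

25 MHz, 72.5 MHz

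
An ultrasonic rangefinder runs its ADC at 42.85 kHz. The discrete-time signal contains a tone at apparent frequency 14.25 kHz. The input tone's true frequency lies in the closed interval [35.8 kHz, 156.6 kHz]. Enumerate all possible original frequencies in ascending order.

Frequencies that alias to 14.25 kHz are k·fs ± 14.25 kHz for integer k ≥ 0.
k=0: 14.25 kHz.
k=1: 28.6 kHz, 57.1 kHz.
k=2: 71.45 kHz, 99.95 kHz.
k=3: 114.3 kHz, 142.8 kHz.
k=4: 157.15 kHz, 185.65 kHz.
Within [35.8 kHz, 156.6 kHz]: 57.1 kHz, 71.45 kHz, 99.95 kHz, 114.3 kHz, 142.8 kHz.

57.1 kHz, 71.45 kHz, 99.95 kHz, 114.3 kHz, 142.8 kHz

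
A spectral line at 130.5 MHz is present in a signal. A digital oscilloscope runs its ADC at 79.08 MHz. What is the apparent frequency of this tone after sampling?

130.5 MHz mod fs = 51.42 MHz.
51.42 MHz > fs/2 = 39.54 MHz, folds to fs − 51.42 MHz = 27.66 MHz.

27.66 MHz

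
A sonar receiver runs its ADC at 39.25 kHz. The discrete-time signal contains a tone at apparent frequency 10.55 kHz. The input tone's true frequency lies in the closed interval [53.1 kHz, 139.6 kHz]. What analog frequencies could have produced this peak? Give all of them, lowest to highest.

67.95 kHz, 89.05 kHz, 107.2 kHz, 128.3 kHz

Frequencies that alias to 10.55 kHz are k·fs ± 10.55 kHz for integer k ≥ 0.
k=0: 10.55 kHz.
k=1: 28.7 kHz, 49.8 kHz.
k=2: 67.95 kHz, 89.05 kHz.
k=3: 107.2 kHz, 128.3 kHz.
k=4: 146.45 kHz, 167.55 kHz.
Within [53.1 kHz, 139.6 kHz]: 67.95 kHz, 89.05 kHz, 107.2 kHz, 128.3 kHz.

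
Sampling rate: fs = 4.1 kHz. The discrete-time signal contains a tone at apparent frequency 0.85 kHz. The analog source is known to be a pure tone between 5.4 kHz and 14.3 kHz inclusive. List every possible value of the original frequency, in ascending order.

Frequencies that alias to 0.85 kHz are k·fs ± 0.85 kHz for integer k ≥ 0.
k=0: 0.85 kHz.
k=1: 3.25 kHz, 4.95 kHz.
k=2: 7.35 kHz, 9.05 kHz.
k=3: 11.45 kHz, 13.15 kHz.
k=4: 15.55 kHz, 17.25 kHz.
Within [5.4 kHz, 14.3 kHz]: 7.35 kHz, 9.05 kHz, 11.45 kHz, 13.15 kHz.

7.35 kHz, 9.05 kHz, 11.45 kHz, 13.15 kHz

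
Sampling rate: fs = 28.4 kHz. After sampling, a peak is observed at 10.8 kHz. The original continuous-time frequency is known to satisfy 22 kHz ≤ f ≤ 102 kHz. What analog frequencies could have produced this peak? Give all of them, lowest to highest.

39.2 kHz, 46 kHz, 67.6 kHz, 74.4 kHz, 96 kHz

Frequencies that alias to 10.8 kHz are k·fs ± 10.8 kHz for integer k ≥ 0.
k=0: 10.8 kHz.
k=1: 17.6 kHz, 39.2 kHz.
k=2: 46 kHz, 67.6 kHz.
k=3: 74.4 kHz, 96 kHz.
k=4: 102.8 kHz, 124.4 kHz.
Within [22 kHz, 102 kHz]: 39.2 kHz, 46 kHz, 67.6 kHz, 74.4 kHz, 96 kHz.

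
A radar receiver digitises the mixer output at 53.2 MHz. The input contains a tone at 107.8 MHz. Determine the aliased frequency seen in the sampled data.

107.8 MHz mod fs = 1.4 MHz.
1.4 MHz ≤ fs/2 = 26.6 MHz, appears at 1.4 MHz.

1.4 MHz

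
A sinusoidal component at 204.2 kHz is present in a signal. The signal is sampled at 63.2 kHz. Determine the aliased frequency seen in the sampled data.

14.6 kHz

204.2 kHz mod fs = 14.6 kHz.
14.6 kHz ≤ fs/2 = 31.6 kHz, appears at 14.6 kHz.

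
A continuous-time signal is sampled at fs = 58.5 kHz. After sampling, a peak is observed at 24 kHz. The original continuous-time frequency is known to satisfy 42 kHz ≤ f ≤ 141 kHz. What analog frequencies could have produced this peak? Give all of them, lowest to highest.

82.5 kHz, 93 kHz, 141 kHz

Frequencies that alias to 24 kHz are k·fs ± 24 kHz for integer k ≥ 0.
k=0: 24 kHz.
k=1: 34.5 kHz, 82.5 kHz.
k=2: 93 kHz, 141 kHz.
k=3: 151.5 kHz, 199.5 kHz.
Within [42 kHz, 141 kHz]: 82.5 kHz, 93 kHz, 141 kHz.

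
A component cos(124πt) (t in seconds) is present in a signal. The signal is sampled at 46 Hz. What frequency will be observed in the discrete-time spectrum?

ω = 124π rad/s → f = ω/(2π) = 62 Hz.
62 Hz mod fs = 16 Hz.
16 Hz ≤ fs/2 = 23 Hz, appears at 16 Hz.

16 Hz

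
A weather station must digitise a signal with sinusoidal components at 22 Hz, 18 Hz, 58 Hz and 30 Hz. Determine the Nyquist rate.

116 Hz

Highest-frequency component: 58 Hz.
Nyquist rate = 2 × 58 Hz = 116 Hz.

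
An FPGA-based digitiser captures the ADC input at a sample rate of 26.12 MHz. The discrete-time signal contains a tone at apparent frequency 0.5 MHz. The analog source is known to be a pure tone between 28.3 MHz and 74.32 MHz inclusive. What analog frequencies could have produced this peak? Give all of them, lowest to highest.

Frequencies that alias to 0.5 MHz are k·fs ± 0.5 MHz for integer k ≥ 0.
k=0: 0.5 MHz.
k=1: 25.62 MHz, 26.62 MHz.
k=2: 51.74 MHz, 52.74 MHz.
k=3: 77.86 MHz, 78.86 MHz.
Within [28.3 MHz, 74.32 MHz]: 51.74 MHz, 52.74 MHz.

51.74 MHz, 52.74 MHz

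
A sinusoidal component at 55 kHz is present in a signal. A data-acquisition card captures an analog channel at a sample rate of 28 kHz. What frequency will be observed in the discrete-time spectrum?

1 kHz

55 kHz mod fs = 27 kHz.
27 kHz > fs/2 = 14 kHz, folds to fs − 27 kHz = 1 kHz.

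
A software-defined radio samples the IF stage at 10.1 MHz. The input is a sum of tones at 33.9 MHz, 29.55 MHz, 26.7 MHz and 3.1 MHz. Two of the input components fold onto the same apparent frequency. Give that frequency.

fs/2 = 5.05 MHz.
33.9 MHz mod fs = 3.6 MHz.
3.6 MHz ≤ fs/2 = 5.05 MHz, appears at 3.6 MHz.
29.55 MHz mod fs = 9.35 MHz.
9.35 MHz > fs/2 = 5.05 MHz, folds to fs − 9.35 MHz = 0.75 MHz.
26.7 MHz mod fs = 6.5 MHz.
6.5 MHz > fs/2 = 5.05 MHz, folds to fs − 6.5 MHz = 3.6 MHz.
3.1 MHz ≤ fs/2 = 5.05 MHz, passes unchanged.
26.7 MHz and 33.9 MHz both map to 3.6 MHz.

3.6 MHz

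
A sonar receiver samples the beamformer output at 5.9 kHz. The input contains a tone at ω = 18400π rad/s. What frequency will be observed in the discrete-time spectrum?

2.6 kHz

ω = 18400π rad/s → f = ω/(2π) = 9200 Hz = 9.2 kHz.
9.2 kHz mod fs = 3.3 kHz.
3.3 kHz > fs/2 = 2.95 kHz, folds to fs − 3.3 kHz = 2.6 kHz.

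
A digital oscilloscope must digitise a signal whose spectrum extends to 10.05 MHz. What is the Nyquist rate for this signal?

20.1 MHz

Nyquist rate = 2 × 10.05 MHz = 20.1 MHz.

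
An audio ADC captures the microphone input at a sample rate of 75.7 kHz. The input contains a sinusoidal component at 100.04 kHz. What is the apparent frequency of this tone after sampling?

24.34 kHz

100.04 kHz mod fs = 24.34 kHz.
24.34 kHz ≤ fs/2 = 37.85 kHz, appears at 24.34 kHz.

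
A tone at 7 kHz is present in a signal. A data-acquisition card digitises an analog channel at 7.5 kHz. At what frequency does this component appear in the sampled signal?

7 kHz > fs/2 = 3.75 kHz, folds to fs − 7 kHz = 0.5 kHz.

0.5 kHz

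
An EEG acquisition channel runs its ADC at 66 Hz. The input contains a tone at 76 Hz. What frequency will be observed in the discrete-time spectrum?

76 Hz mod fs = 10 Hz.
10 Hz ≤ fs/2 = 33 Hz, appears at 10 Hz.

10 Hz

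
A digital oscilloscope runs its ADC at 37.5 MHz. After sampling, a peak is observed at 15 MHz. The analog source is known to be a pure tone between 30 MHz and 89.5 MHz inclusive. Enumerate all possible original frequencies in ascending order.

52.5 MHz, 60 MHz

Frequencies that alias to 15 MHz are k·fs ± 15 MHz for integer k ≥ 0.
k=0: 15 MHz.
k=1: 22.5 MHz, 52.5 MHz.
k=2: 60 MHz, 90 MHz.
k=3: 97.5 MHz, 127.5 MHz.
Within [30 MHz, 89.5 MHz]: 52.5 MHz, 60 MHz.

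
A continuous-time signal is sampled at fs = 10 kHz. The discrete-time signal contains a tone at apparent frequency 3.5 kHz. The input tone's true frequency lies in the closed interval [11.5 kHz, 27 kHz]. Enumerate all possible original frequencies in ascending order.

Frequencies that alias to 3.5 kHz are k·fs ± 3.5 kHz for integer k ≥ 0.
k=0: 3.5 kHz.
k=1: 6.5 kHz, 13.5 kHz.
k=2: 16.5 kHz, 23.5 kHz.
k=3: 26.5 kHz, 33.5 kHz.
k=4: 36.5 kHz, 43.5 kHz.
Within [11.5 kHz, 27 kHz]: 13.5 kHz, 16.5 kHz, 23.5 kHz, 26.5 kHz.

13.5 kHz, 16.5 kHz, 23.5 kHz, 26.5 kHz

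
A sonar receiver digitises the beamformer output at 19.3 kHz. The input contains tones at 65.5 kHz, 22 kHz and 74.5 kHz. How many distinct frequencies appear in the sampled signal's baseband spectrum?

fs/2 = 9.65 kHz.
65.5 kHz mod fs = 7.6 kHz.
7.6 kHz ≤ fs/2 = 9.65 kHz, appears at 7.6 kHz.
22 kHz mod fs = 2.7 kHz.
2.7 kHz ≤ fs/2 = 9.65 kHz, appears at 2.7 kHz.
74.5 kHz mod fs = 16.6 kHz.
16.6 kHz > fs/2 = 9.65 kHz, folds to fs − 16.6 kHz = 2.7 kHz.
Distinct values: {2.7 kHz, 7.6 kHz} → 2.

2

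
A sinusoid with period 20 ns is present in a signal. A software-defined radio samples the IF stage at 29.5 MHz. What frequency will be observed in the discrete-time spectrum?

9 MHz

T = 20 ns → f = 1/T = 50 MHz.
50 MHz mod fs = 20.5 MHz.
20.5 MHz > fs/2 = 14.75 MHz, folds to fs − 20.5 MHz = 9 MHz.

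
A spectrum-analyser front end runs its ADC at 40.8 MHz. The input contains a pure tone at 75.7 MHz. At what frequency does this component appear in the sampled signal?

75.7 MHz mod fs = 34.9 MHz.
34.9 MHz > fs/2 = 20.4 MHz, folds to fs − 34.9 MHz = 5.9 MHz.

5.9 MHz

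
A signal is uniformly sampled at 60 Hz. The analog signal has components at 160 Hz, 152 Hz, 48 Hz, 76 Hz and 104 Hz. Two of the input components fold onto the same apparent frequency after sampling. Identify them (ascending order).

76 Hz, 104 Hz

fs/2 = 30 Hz.
160 Hz mod fs = 40 Hz.
40 Hz > fs/2 = 30 Hz, folds to fs − 40 Hz = 20 Hz.
152 Hz mod fs = 32 Hz.
32 Hz > fs/2 = 30 Hz, folds to fs − 32 Hz = 28 Hz.
48 Hz > fs/2 = 30 Hz, folds to fs − 48 Hz = 12 Hz.
76 Hz mod fs = 16 Hz.
16 Hz ≤ fs/2 = 30 Hz, appears at 16 Hz.
104 Hz mod fs = 44 Hz.
44 Hz > fs/2 = 30 Hz, folds to fs − 44 Hz = 16 Hz.
76 Hz and 104 Hz both map to 16 Hz.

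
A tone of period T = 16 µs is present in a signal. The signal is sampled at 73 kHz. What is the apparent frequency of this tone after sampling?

T = 16 µs → f = 1/T = 62.5 kHz.
62.5 kHz > fs/2 = 36.5 kHz, folds to fs − 62.5 kHz = 10.5 kHz.

10.5 kHz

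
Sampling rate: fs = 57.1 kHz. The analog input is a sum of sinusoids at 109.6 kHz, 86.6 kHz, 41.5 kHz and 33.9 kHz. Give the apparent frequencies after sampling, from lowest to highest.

4.6 kHz, 15.6 kHz, 23.2 kHz, 27.6 kHz

fs/2 = 28.55 kHz.
109.6 kHz mod fs = 52.5 kHz.
52.5 kHz > fs/2 = 28.55 kHz, folds to fs − 52.5 kHz = 4.6 kHz.
86.6 kHz mod fs = 29.5 kHz.
29.5 kHz > fs/2 = 28.55 kHz, folds to fs − 29.5 kHz = 27.6 kHz.
41.5 kHz > fs/2 = 28.55 kHz, folds to fs − 41.5 kHz = 15.6 kHz.
33.9 kHz > fs/2 = 28.55 kHz, folds to fs − 33.9 kHz = 23.2 kHz.
Distinct values: {4.6 kHz, 15.6 kHz, 23.2 kHz, 27.6 kHz}.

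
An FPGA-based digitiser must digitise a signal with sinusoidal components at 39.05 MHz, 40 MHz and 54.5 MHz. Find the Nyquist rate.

Highest-frequency component: 54.5 MHz.
Nyquist rate = 2 × 54.5 MHz = 109 MHz.

109 MHz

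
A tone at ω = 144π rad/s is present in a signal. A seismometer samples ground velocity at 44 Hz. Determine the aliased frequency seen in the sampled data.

16 Hz

ω = 144π rad/s → f = ω/(2π) = 72 Hz.
72 Hz mod fs = 28 Hz.
28 Hz > fs/2 = 22 Hz, folds to fs − 28 Hz = 16 Hz.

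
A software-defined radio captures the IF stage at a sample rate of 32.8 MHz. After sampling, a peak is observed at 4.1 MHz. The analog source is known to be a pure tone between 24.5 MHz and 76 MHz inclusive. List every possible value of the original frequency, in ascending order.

Frequencies that alias to 4.1 MHz are k·fs ± 4.1 MHz for integer k ≥ 0.
k=0: 4.1 MHz.
k=1: 28.7 MHz, 36.9 MHz.
k=2: 61.5 MHz, 69.7 MHz.
k=3: 94.3 MHz, 102.5 MHz.
Within [24.5 MHz, 76 MHz]: 28.7 MHz, 36.9 MHz, 61.5 MHz, 69.7 MHz.

28.7 MHz, 36.9 MHz, 61.5 MHz, 69.7 MHz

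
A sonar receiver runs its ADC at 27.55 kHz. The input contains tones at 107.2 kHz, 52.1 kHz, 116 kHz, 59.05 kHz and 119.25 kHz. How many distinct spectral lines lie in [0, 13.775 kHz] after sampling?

4

fs/2 = 13.775 kHz.
107.2 kHz mod fs = 24.55 kHz.
24.55 kHz > fs/2 = 13.775 kHz, folds to fs − 24.55 kHz = 3 kHz.
52.1 kHz mod fs = 24.55 kHz.
24.55 kHz > fs/2 = 13.775 kHz, folds to fs − 24.55 kHz = 3 kHz.
116 kHz mod fs = 5.8 kHz.
5.8 kHz ≤ fs/2 = 13.775 kHz, appears at 5.8 kHz.
59.05 kHz mod fs = 3.95 kHz.
3.95 kHz ≤ fs/2 = 13.775 kHz, appears at 3.95 kHz.
119.25 kHz mod fs = 9.05 kHz.
9.05 kHz ≤ fs/2 = 13.775 kHz, appears at 9.05 kHz.
Distinct values: {3 kHz, 3.95 kHz, 5.8 kHz, 9.05 kHz} → 4.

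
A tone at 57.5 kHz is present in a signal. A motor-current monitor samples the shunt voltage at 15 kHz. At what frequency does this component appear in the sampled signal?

57.5 kHz mod fs = 12.5 kHz.
12.5 kHz > fs/2 = 7.5 kHz, folds to fs − 12.5 kHz = 2.5 kHz.

2.5 kHz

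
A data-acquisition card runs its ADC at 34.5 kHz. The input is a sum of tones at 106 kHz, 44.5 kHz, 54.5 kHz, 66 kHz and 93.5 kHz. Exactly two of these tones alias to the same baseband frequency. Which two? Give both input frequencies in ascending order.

44.5 kHz, 93.5 kHz

fs/2 = 17.25 kHz.
106 kHz mod fs = 2.5 kHz.
2.5 kHz ≤ fs/2 = 17.25 kHz, appears at 2.5 kHz.
44.5 kHz mod fs = 10 kHz.
10 kHz ≤ fs/2 = 17.25 kHz, appears at 10 kHz.
54.5 kHz mod fs = 20 kHz.
20 kHz > fs/2 = 17.25 kHz, folds to fs − 20 kHz = 14.5 kHz.
66 kHz mod fs = 31.5 kHz.
31.5 kHz > fs/2 = 17.25 kHz, folds to fs − 31.5 kHz = 3 kHz.
93.5 kHz mod fs = 24.5 kHz.
24.5 kHz > fs/2 = 17.25 kHz, folds to fs − 24.5 kHz = 10 kHz.
44.5 kHz and 93.5 kHz both map to 10 kHz.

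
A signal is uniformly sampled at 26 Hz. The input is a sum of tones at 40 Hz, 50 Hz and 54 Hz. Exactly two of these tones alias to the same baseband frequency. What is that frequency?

2 Hz

fs/2 = 13 Hz.
40 Hz mod fs = 14 Hz.
14 Hz > fs/2 = 13 Hz, folds to fs − 14 Hz = 12 Hz.
50 Hz mod fs = 24 Hz.
24 Hz > fs/2 = 13 Hz, folds to fs − 24 Hz = 2 Hz.
54 Hz mod fs = 2 Hz.
2 Hz ≤ fs/2 = 13 Hz, appears at 2 Hz.
50 Hz and 54 Hz both map to 2 Hz.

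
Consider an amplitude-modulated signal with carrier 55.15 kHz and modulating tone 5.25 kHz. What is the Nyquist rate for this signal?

120.8 kHz

AM sidebands sit at fc ± fm = 49.9 kHz and 60.4 kHz.
Highest-frequency component: 60.4 kHz.
Nyquist rate = 2 × 60.4 kHz = 120.8 kHz.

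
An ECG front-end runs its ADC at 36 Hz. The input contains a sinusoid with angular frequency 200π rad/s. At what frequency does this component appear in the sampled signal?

8 Hz

ω = 200π rad/s → f = ω/(2π) = 100 Hz.
100 Hz mod fs = 28 Hz.
28 Hz > fs/2 = 18 Hz, folds to fs − 28 Hz = 8 Hz.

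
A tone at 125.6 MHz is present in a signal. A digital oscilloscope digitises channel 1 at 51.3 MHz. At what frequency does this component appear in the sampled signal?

125.6 MHz mod fs = 23 MHz.
23 MHz ≤ fs/2 = 25.65 MHz, appears at 23 MHz.

23 MHz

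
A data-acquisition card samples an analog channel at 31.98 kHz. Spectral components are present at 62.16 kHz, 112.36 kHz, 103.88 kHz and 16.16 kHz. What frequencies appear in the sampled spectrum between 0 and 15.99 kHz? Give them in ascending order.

fs/2 = 15.99 kHz.
62.16 kHz mod fs = 30.18 kHz.
30.18 kHz > fs/2 = 15.99 kHz, folds to fs − 30.18 kHz = 1.8 kHz.
112.36 kHz mod fs = 16.42 kHz.
16.42 kHz > fs/2 = 15.99 kHz, folds to fs − 16.42 kHz = 15.56 kHz.
103.88 kHz mod fs = 7.94 kHz.
7.94 kHz ≤ fs/2 = 15.99 kHz, appears at 7.94 kHz.
16.16 kHz > fs/2 = 15.99 kHz, folds to fs − 16.16 kHz = 15.82 kHz.
Distinct values: {1.8 kHz, 7.94 kHz, 15.56 kHz, 15.82 kHz}.

1.8 kHz, 7.94 kHz, 15.56 kHz, 15.82 kHz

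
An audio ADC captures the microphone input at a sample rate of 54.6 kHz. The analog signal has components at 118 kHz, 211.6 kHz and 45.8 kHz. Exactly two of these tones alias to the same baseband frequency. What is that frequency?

8.8 kHz

fs/2 = 27.3 kHz.
118 kHz mod fs = 8.8 kHz.
8.8 kHz ≤ fs/2 = 27.3 kHz, appears at 8.8 kHz.
211.6 kHz mod fs = 47.8 kHz.
47.8 kHz > fs/2 = 27.3 kHz, folds to fs − 47.8 kHz = 6.8 kHz.
45.8 kHz > fs/2 = 27.3 kHz, folds to fs − 45.8 kHz = 8.8 kHz.
45.8 kHz and 118 kHz both map to 8.8 kHz.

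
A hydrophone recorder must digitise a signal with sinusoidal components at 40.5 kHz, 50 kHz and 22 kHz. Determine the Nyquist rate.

Highest-frequency component: 50 kHz.
Nyquist rate = 2 × 50 kHz = 100 kHz.

100 kHz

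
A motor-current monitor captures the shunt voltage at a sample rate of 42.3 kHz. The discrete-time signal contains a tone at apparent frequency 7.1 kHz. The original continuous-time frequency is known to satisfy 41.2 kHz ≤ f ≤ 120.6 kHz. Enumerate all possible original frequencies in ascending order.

49.4 kHz, 77.5 kHz, 91.7 kHz, 119.8 kHz

Frequencies that alias to 7.1 kHz are k·fs ± 7.1 kHz for integer k ≥ 0.
k=0: 7.1 kHz.
k=1: 35.2 kHz, 49.4 kHz.
k=2: 77.5 kHz, 91.7 kHz.
k=3: 119.8 kHz, 134 kHz.
k=4: 162.1 kHz, 176.3 kHz.
Within [41.2 kHz, 120.6 kHz]: 49.4 kHz, 77.5 kHz, 91.7 kHz, 119.8 kHz.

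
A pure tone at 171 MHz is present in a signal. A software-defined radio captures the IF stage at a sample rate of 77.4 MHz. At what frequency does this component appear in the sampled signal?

16.2 MHz

171 MHz mod fs = 16.2 MHz.
16.2 MHz ≤ fs/2 = 38.7 MHz, appears at 16.2 MHz.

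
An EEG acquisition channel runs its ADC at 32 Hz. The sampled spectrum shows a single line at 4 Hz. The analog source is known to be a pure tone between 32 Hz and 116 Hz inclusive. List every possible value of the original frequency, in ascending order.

36 Hz, 60 Hz, 68 Hz, 92 Hz, 100 Hz

Frequencies that alias to 4 Hz are k·fs ± 4 Hz for integer k ≥ 0.
k=0: 4 Hz.
k=1: 28 Hz, 36 Hz.
k=2: 60 Hz, 68 Hz.
k=3: 92 Hz, 100 Hz.
k=4: 124 Hz, 132 Hz.
Within [32 Hz, 116 Hz]: 36 Hz, 60 Hz, 68 Hz, 92 Hz, 100 Hz.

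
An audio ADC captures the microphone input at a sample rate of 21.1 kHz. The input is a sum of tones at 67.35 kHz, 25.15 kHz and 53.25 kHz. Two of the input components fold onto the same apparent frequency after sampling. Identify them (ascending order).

25.15 kHz, 67.35 kHz

fs/2 = 10.55 kHz.
67.35 kHz mod fs = 4.05 kHz.
4.05 kHz ≤ fs/2 = 10.55 kHz, appears at 4.05 kHz.
25.15 kHz mod fs = 4.05 kHz.
4.05 kHz ≤ fs/2 = 10.55 kHz, appears at 4.05 kHz.
53.25 kHz mod fs = 11.05 kHz.
11.05 kHz > fs/2 = 10.55 kHz, folds to fs − 11.05 kHz = 10.05 kHz.
25.15 kHz and 67.35 kHz both map to 4.05 kHz.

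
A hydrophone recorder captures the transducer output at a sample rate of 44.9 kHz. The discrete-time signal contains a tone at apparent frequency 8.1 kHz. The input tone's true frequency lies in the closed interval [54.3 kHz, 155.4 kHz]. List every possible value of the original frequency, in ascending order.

Frequencies that alias to 8.1 kHz are k·fs ± 8.1 kHz for integer k ≥ 0.
k=0: 8.1 kHz.
k=1: 36.8 kHz, 53 kHz.
k=2: 81.7 kHz, 97.9 kHz.
k=3: 126.6 kHz, 142.8 kHz.
k=4: 171.5 kHz, 187.7 kHz.
Within [54.3 kHz, 155.4 kHz]: 81.7 kHz, 97.9 kHz, 126.6 kHz, 142.8 kHz.

81.7 kHz, 97.9 kHz, 126.6 kHz, 142.8 kHz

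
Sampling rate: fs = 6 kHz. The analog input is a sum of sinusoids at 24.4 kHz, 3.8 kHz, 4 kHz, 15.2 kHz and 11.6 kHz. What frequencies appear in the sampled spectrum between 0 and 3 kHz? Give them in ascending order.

0.4 kHz, 2 kHz, 2.2 kHz, 2.8 kHz

fs/2 = 3 kHz.
24.4 kHz mod fs = 0.4 kHz.
0.4 kHz ≤ fs/2 = 3 kHz, appears at 0.4 kHz.
3.8 kHz > fs/2 = 3 kHz, folds to fs − 3.8 kHz = 2.2 kHz.
4 kHz > fs/2 = 3 kHz, folds to fs − 4 kHz = 2 kHz.
15.2 kHz mod fs = 3.2 kHz.
3.2 kHz > fs/2 = 3 kHz, folds to fs − 3.2 kHz = 2.8 kHz.
11.6 kHz mod fs = 5.6 kHz.
5.6 kHz > fs/2 = 3 kHz, folds to fs − 5.6 kHz = 0.4 kHz.
Distinct values: {0.4 kHz, 2 kHz, 2.2 kHz, 2.8 kHz}.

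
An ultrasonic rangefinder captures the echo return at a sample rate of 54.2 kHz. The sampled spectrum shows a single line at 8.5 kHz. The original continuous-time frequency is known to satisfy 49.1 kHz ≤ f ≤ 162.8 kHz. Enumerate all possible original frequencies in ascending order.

Frequencies that alias to 8.5 kHz are k·fs ± 8.5 kHz for integer k ≥ 0.
k=0: 8.5 kHz.
k=1: 45.7 kHz, 62.7 kHz.
k=2: 99.9 kHz, 116.9 kHz.
k=3: 154.1 kHz, 171.1 kHz.
k=4: 208.3 kHz, 225.3 kHz.
Within [49.1 kHz, 162.8 kHz]: 62.7 kHz, 99.9 kHz, 116.9 kHz, 154.1 kHz.

62.7 kHz, 99.9 kHz, 116.9 kHz, 154.1 kHz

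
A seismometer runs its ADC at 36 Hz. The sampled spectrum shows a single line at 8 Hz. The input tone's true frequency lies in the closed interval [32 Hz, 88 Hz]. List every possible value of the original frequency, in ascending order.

Frequencies that alias to 8 Hz are k·fs ± 8 Hz for integer k ≥ 0.
k=0: 8 Hz.
k=1: 28 Hz, 44 Hz.
k=2: 64 Hz, 80 Hz.
k=3: 100 Hz, 116 Hz.
Within [32 Hz, 88 Hz]: 44 Hz, 64 Hz, 80 Hz.

44 Hz, 64 Hz, 80 Hz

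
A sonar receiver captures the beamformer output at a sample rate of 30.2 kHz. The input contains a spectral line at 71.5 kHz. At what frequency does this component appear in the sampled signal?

71.5 kHz mod fs = 11.1 kHz.
11.1 kHz ≤ fs/2 = 15.1 kHz, appears at 11.1 kHz.

11.1 kHz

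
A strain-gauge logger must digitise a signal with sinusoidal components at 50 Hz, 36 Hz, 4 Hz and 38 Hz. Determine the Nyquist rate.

100 Hz

Highest-frequency component: 50 Hz.
Nyquist rate = 2 × 50 Hz = 100 Hz.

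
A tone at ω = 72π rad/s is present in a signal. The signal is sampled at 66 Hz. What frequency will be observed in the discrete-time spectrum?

ω = 72π rad/s → f = ω/(2π) = 36 Hz.
36 Hz > fs/2 = 33 Hz, folds to fs − 36 Hz = 30 Hz.

30 Hz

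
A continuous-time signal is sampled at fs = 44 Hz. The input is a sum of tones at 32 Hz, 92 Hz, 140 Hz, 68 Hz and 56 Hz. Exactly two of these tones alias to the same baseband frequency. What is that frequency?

fs/2 = 22 Hz.
32 Hz > fs/2 = 22 Hz, folds to fs − 32 Hz = 12 Hz.
92 Hz mod fs = 4 Hz.
4 Hz ≤ fs/2 = 22 Hz, appears at 4 Hz.
140 Hz mod fs = 8 Hz.
8 Hz ≤ fs/2 = 22 Hz, appears at 8 Hz.
68 Hz mod fs = 24 Hz.
24 Hz > fs/2 = 22 Hz, folds to fs − 24 Hz = 20 Hz.
56 Hz mod fs = 12 Hz.
12 Hz ≤ fs/2 = 22 Hz, appears at 12 Hz.
32 Hz and 56 Hz both map to 12 Hz.

12 Hz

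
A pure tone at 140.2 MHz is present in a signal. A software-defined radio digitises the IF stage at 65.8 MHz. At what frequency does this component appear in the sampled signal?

140.2 MHz mod fs = 8.6 MHz.
8.6 MHz ≤ fs/2 = 32.9 MHz, appears at 8.6 MHz.

8.6 MHz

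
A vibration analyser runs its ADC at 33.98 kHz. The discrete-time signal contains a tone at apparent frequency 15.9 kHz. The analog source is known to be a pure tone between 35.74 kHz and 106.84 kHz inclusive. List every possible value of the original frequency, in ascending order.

Frequencies that alias to 15.9 kHz are k·fs ± 15.9 kHz for integer k ≥ 0.
k=0: 15.9 kHz.
k=1: 18.08 kHz, 49.88 kHz.
k=2: 52.06 kHz, 83.86 kHz.
k=3: 86.04 kHz, 117.84 kHz.
k=4: 120.02 kHz, 151.82 kHz.
Within [35.74 kHz, 106.84 kHz]: 49.88 kHz, 52.06 kHz, 83.86 kHz, 86.04 kHz.

49.88 kHz, 52.06 kHz, 83.86 kHz, 86.04 kHz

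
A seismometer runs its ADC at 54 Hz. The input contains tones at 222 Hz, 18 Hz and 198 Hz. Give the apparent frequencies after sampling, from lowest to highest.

6 Hz, 18 Hz

fs/2 = 27 Hz.
222 Hz mod fs = 6 Hz.
6 Hz ≤ fs/2 = 27 Hz, appears at 6 Hz.
18 Hz ≤ fs/2 = 27 Hz, passes unchanged.
198 Hz mod fs = 36 Hz.
36 Hz > fs/2 = 27 Hz, folds to fs − 36 Hz = 18 Hz.
Distinct values: {6 Hz, 18 Hz}.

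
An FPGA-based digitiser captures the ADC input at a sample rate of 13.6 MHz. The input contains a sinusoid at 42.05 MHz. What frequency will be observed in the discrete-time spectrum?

42.05 MHz mod fs = 1.25 MHz.
1.25 MHz ≤ fs/2 = 6.8 MHz, appears at 1.25 MHz.

1.25 MHz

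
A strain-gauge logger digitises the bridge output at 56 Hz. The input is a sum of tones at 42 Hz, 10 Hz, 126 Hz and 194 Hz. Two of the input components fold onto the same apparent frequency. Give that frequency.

fs/2 = 28 Hz.
42 Hz > fs/2 = 28 Hz, folds to fs − 42 Hz = 14 Hz.
10 Hz ≤ fs/2 = 28 Hz, passes unchanged.
126 Hz mod fs = 14 Hz.
14 Hz ≤ fs/2 = 28 Hz, appears at 14 Hz.
194 Hz mod fs = 26 Hz.
26 Hz ≤ fs/2 = 28 Hz, appears at 26 Hz.
42 Hz and 126 Hz both map to 14 Hz.

14 Hz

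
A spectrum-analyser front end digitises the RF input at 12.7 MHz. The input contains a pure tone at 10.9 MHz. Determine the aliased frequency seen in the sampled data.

10.9 MHz > fs/2 = 6.35 MHz, folds to fs − 10.9 MHz = 1.8 MHz.

1.8 MHz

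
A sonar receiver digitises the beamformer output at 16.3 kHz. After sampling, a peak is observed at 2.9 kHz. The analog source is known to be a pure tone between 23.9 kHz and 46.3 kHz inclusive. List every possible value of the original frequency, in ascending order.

29.7 kHz, 35.5 kHz, 46 kHz

Frequencies that alias to 2.9 kHz are k·fs ± 2.9 kHz for integer k ≥ 0.
k=0: 2.9 kHz.
k=1: 13.4 kHz, 19.2 kHz.
k=2: 29.7 kHz, 35.5 kHz.
k=3: 46 kHz, 51.8 kHz.
k=4: 62.3 kHz, 68.1 kHz.
Within [23.9 kHz, 46.3 kHz]: 29.7 kHz, 35.5 kHz, 46 kHz.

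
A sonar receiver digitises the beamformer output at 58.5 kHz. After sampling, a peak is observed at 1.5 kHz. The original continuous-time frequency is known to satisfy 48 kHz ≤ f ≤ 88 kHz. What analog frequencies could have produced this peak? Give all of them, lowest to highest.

Frequencies that alias to 1.5 kHz are k·fs ± 1.5 kHz for integer k ≥ 0.
k=0: 1.5 kHz.
k=1: 57 kHz, 60 kHz.
k=2: 115.5 kHz, 118.5 kHz.
Within [48 kHz, 88 kHz]: 57 kHz, 60 kHz.

57 kHz, 60 kHz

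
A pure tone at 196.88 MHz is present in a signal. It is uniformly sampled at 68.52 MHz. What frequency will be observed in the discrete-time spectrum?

196.88 MHz mod fs = 59.84 MHz.
59.84 MHz > fs/2 = 34.26 MHz, folds to fs − 59.84 MHz = 8.68 MHz.

8.68 MHz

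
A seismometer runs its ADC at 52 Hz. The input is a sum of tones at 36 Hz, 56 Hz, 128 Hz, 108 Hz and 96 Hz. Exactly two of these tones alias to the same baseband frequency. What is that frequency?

fs/2 = 26 Hz.
36 Hz > fs/2 = 26 Hz, folds to fs − 36 Hz = 16 Hz.
56 Hz mod fs = 4 Hz.
4 Hz ≤ fs/2 = 26 Hz, appears at 4 Hz.
128 Hz mod fs = 24 Hz.
24 Hz ≤ fs/2 = 26 Hz, appears at 24 Hz.
108 Hz mod fs = 4 Hz.
4 Hz ≤ fs/2 = 26 Hz, appears at 4 Hz.
96 Hz mod fs = 44 Hz.
44 Hz > fs/2 = 26 Hz, folds to fs − 44 Hz = 8 Hz.
56 Hz and 108 Hz both map to 4 Hz.

4 Hz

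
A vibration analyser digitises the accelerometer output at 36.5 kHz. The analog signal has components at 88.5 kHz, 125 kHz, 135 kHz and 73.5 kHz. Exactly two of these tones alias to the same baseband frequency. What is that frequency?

15.5 kHz

fs/2 = 18.25 kHz.
88.5 kHz mod fs = 15.5 kHz.
15.5 kHz ≤ fs/2 = 18.25 kHz, appears at 15.5 kHz.
125 kHz mod fs = 15.5 kHz.
15.5 kHz ≤ fs/2 = 18.25 kHz, appears at 15.5 kHz.
135 kHz mod fs = 25.5 kHz.
25.5 kHz > fs/2 = 18.25 kHz, folds to fs − 25.5 kHz = 11 kHz.
73.5 kHz mod fs = 0.5 kHz.
0.5 kHz ≤ fs/2 = 18.25 kHz, appears at 0.5 kHz.
88.5 kHz and 125 kHz both map to 15.5 kHz.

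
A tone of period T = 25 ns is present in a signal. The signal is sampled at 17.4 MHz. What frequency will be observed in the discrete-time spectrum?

5.2 MHz

T = 25 ns → f = 1/T = 40 MHz.
40 MHz mod fs = 5.2 MHz.
5.2 MHz ≤ fs/2 = 8.7 MHz, appears at 5.2 MHz.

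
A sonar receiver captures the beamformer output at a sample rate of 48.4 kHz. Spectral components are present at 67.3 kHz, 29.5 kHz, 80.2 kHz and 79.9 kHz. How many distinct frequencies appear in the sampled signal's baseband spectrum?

3

fs/2 = 24.2 kHz.
67.3 kHz mod fs = 18.9 kHz.
18.9 kHz ≤ fs/2 = 24.2 kHz, appears at 18.9 kHz.
29.5 kHz > fs/2 = 24.2 kHz, folds to fs − 29.5 kHz = 18.9 kHz.
80.2 kHz mod fs = 31.8 kHz.
31.8 kHz > fs/2 = 24.2 kHz, folds to fs − 31.8 kHz = 16.6 kHz.
79.9 kHz mod fs = 31.5 kHz.
31.5 kHz > fs/2 = 24.2 kHz, folds to fs − 31.5 kHz = 16.9 kHz.
Distinct values: {16.6 kHz, 16.9 kHz, 18.9 kHz} → 3.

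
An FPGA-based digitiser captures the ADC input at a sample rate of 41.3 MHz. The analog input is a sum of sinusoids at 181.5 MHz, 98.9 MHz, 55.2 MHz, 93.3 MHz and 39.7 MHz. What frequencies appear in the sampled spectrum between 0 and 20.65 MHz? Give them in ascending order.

1.6 MHz, 10.7 MHz, 13.9 MHz, 16.3 MHz

fs/2 = 20.65 MHz.
181.5 MHz mod fs = 16.3 MHz.
16.3 MHz ≤ fs/2 = 20.65 MHz, appears at 16.3 MHz.
98.9 MHz mod fs = 16.3 MHz.
16.3 MHz ≤ fs/2 = 20.65 MHz, appears at 16.3 MHz.
55.2 MHz mod fs = 13.9 MHz.
13.9 MHz ≤ fs/2 = 20.65 MHz, appears at 13.9 MHz.
93.3 MHz mod fs = 10.7 MHz.
10.7 MHz ≤ fs/2 = 20.65 MHz, appears at 10.7 MHz.
39.7 MHz > fs/2 = 20.65 MHz, folds to fs − 39.7 MHz = 1.6 MHz.
Distinct values: {1.6 MHz, 10.7 MHz, 13.9 MHz, 16.3 MHz}.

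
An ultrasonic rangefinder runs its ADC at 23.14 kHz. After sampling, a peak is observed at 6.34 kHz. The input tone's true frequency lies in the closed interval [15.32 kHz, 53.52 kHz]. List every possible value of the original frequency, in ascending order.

16.8 kHz, 29.48 kHz, 39.94 kHz, 52.62 kHz

Frequencies that alias to 6.34 kHz are k·fs ± 6.34 kHz for integer k ≥ 0.
k=0: 6.34 kHz.
k=1: 16.8 kHz, 29.48 kHz.
k=2: 39.94 kHz, 52.62 kHz.
k=3: 63.08 kHz, 75.76 kHz.
Within [15.32 kHz, 53.52 kHz]: 16.8 kHz, 29.48 kHz, 39.94 kHz, 52.62 kHz.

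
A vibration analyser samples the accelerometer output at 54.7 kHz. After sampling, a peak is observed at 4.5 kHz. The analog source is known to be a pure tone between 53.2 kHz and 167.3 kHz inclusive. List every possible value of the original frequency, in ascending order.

Frequencies that alias to 4.5 kHz are k·fs ± 4.5 kHz for integer k ≥ 0.
k=0: 4.5 kHz.
k=1: 50.2 kHz, 59.2 kHz.
k=2: 104.9 kHz, 113.9 kHz.
k=3: 159.6 kHz, 168.6 kHz.
k=4: 214.3 kHz, 223.3 kHz.
Within [53.2 kHz, 167.3 kHz]: 59.2 kHz, 104.9 kHz, 113.9 kHz, 159.6 kHz.

59.2 kHz, 104.9 kHz, 113.9 kHz, 159.6 kHz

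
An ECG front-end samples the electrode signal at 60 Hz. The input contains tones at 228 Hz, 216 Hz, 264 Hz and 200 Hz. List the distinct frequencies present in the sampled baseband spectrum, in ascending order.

12 Hz, 20 Hz, 24 Hz

fs/2 = 30 Hz.
228 Hz mod fs = 48 Hz.
48 Hz > fs/2 = 30 Hz, folds to fs − 48 Hz = 12 Hz.
216 Hz mod fs = 36 Hz.
36 Hz > fs/2 = 30 Hz, folds to fs − 36 Hz = 24 Hz.
264 Hz mod fs = 24 Hz.
24 Hz ≤ fs/2 = 30 Hz, appears at 24 Hz.
200 Hz mod fs = 20 Hz.
20 Hz ≤ fs/2 = 30 Hz, appears at 20 Hz.
Distinct values: {12 Hz, 20 Hz, 24 Hz}.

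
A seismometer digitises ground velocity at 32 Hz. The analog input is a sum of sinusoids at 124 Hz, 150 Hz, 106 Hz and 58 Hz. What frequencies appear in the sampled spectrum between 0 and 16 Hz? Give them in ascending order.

fs/2 = 16 Hz.
124 Hz mod fs = 28 Hz.
28 Hz > fs/2 = 16 Hz, folds to fs − 28 Hz = 4 Hz.
150 Hz mod fs = 22 Hz.
22 Hz > fs/2 = 16 Hz, folds to fs − 22 Hz = 10 Hz.
106 Hz mod fs = 10 Hz.
10 Hz ≤ fs/2 = 16 Hz, appears at 10 Hz.
58 Hz mod fs = 26 Hz.
26 Hz > fs/2 = 16 Hz, folds to fs − 26 Hz = 6 Hz.
Distinct values: {4 Hz, 6 Hz, 10 Hz}.

4 Hz, 6 Hz, 10 Hz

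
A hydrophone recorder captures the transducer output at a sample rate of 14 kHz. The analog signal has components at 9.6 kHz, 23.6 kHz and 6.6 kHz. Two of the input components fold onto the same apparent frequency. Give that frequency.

fs/2 = 7 kHz.
9.6 kHz > fs/2 = 7 kHz, folds to fs − 9.6 kHz = 4.4 kHz.
23.6 kHz mod fs = 9.6 kHz.
9.6 kHz > fs/2 = 7 kHz, folds to fs − 9.6 kHz = 4.4 kHz.
6.6 kHz ≤ fs/2 = 7 kHz, passes unchanged.
9.6 kHz and 23.6 kHz both map to 4.4 kHz.

4.4 kHz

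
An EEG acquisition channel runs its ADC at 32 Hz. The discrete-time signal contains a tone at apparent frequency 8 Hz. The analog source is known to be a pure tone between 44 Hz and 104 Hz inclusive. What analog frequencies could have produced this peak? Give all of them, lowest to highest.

Frequencies that alias to 8 Hz are k·fs ± 8 Hz for integer k ≥ 0.
k=0: 8 Hz.
k=1: 24 Hz, 40 Hz.
k=2: 56 Hz, 72 Hz.
k=3: 88 Hz, 104 Hz.
k=4: 120 Hz, 136 Hz.
Within [44 Hz, 104 Hz]: 56 Hz, 72 Hz, 88 Hz, 104 Hz.

56 Hz, 72 Hz, 88 Hz, 104 Hz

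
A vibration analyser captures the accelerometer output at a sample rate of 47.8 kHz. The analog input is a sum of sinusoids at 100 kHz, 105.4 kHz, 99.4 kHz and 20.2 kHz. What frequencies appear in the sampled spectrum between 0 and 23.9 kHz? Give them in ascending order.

3.8 kHz, 4.4 kHz, 9.8 kHz, 20.2 kHz

fs/2 = 23.9 kHz.
100 kHz mod fs = 4.4 kHz.
4.4 kHz ≤ fs/2 = 23.9 kHz, appears at 4.4 kHz.
105.4 kHz mod fs = 9.8 kHz.
9.8 kHz ≤ fs/2 = 23.9 kHz, appears at 9.8 kHz.
99.4 kHz mod fs = 3.8 kHz.
3.8 kHz ≤ fs/2 = 23.9 kHz, appears at 3.8 kHz.
20.2 kHz ≤ fs/2 = 23.9 kHz, passes unchanged.
Distinct values: {3.8 kHz, 4.4 kHz, 9.8 kHz, 20.2 kHz}.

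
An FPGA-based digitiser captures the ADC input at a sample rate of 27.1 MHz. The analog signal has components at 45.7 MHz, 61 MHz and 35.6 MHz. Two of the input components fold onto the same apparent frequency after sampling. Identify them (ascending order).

fs/2 = 13.55 MHz.
45.7 MHz mod fs = 18.6 MHz.
18.6 MHz > fs/2 = 13.55 MHz, folds to fs − 18.6 MHz = 8.5 MHz.
61 MHz mod fs = 6.8 MHz.
6.8 MHz ≤ fs/2 = 13.55 MHz, appears at 6.8 MHz.
35.6 MHz mod fs = 8.5 MHz.
8.5 MHz ≤ fs/2 = 13.55 MHz, appears at 8.5 MHz.
35.6 MHz and 45.7 MHz both map to 8.5 MHz.

35.6 MHz, 45.7 MHz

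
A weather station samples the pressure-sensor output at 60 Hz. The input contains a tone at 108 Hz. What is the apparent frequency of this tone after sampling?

108 Hz mod fs = 48 Hz.
48 Hz > fs/2 = 30 Hz, folds to fs − 48 Hz = 12 Hz.

12 Hz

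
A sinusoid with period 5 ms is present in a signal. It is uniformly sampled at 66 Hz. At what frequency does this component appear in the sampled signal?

2 Hz

T = 5 ms → f = 1/T = 200 Hz.
200 Hz mod fs = 2 Hz.
2 Hz ≤ fs/2 = 33 Hz, appears at 2 Hz.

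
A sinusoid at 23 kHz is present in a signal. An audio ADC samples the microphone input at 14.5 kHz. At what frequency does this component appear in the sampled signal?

23 kHz mod fs = 8.5 kHz.
8.5 kHz > fs/2 = 7.25 kHz, folds to fs − 8.5 kHz = 6 kHz.

6 kHz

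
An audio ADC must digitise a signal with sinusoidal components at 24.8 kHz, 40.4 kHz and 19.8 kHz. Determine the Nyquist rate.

80.8 kHz

Highest-frequency component: 40.4 kHz.
Nyquist rate = 2 × 40.4 kHz = 80.8 kHz.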